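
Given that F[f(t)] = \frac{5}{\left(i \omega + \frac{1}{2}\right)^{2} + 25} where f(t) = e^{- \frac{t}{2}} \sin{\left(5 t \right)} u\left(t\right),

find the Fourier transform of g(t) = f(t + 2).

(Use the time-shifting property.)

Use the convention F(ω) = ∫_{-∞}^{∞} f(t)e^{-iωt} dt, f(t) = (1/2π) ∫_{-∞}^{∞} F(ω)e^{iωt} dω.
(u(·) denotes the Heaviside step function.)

F[g](ω) = \frac{20 e^{2 i \omega}}{\left(2 i \omega + 1\right)^{2} + 100}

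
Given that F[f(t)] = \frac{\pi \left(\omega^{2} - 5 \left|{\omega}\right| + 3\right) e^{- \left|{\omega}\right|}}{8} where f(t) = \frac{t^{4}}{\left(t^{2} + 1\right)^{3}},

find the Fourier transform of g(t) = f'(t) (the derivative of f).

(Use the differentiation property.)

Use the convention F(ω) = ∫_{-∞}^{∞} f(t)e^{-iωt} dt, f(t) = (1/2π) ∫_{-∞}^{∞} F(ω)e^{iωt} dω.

F[g](ω) = \frac{i \pi \omega \left(\omega^{2} - 5 \left|{\omega}\right| + 3\right) e^{- \left|{\omega}\right|}}{8}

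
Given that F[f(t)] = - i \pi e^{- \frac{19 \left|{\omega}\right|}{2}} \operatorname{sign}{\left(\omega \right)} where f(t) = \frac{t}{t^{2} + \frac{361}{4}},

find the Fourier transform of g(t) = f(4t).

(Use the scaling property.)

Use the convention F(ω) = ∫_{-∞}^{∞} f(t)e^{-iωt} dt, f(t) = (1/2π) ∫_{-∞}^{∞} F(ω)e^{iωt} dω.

F[g](ω) = - \frac{i \pi e^{- \frac{19 \left|{\omega}\right|}{8}} \operatorname{sign}{\left(\omega \right)}}{4}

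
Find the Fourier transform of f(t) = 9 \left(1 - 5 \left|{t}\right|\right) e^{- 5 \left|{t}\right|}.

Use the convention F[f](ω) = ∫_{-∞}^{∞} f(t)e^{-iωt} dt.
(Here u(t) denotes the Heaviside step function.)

F(ω) = \frac{180 \omega^{2}}{\left(\omega^{2} + 25\right)^{2}}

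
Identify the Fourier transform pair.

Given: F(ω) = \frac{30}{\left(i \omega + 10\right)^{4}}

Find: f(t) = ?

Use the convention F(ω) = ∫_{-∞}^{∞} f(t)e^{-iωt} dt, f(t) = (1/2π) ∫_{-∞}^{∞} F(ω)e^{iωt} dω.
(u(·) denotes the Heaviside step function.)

f(t) = 5 t^{3} e^{- 10 t} u\left(t\right)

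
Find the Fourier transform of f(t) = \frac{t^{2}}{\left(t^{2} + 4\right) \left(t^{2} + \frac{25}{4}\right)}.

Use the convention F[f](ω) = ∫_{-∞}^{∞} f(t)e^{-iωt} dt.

F(ω) = - \frac{8 \pi e^{- 2 \left|{\omega}\right|}}{9} + \frac{10 \pi e^{- \frac{5 \left|{\omega}\right|}{2}}}{9}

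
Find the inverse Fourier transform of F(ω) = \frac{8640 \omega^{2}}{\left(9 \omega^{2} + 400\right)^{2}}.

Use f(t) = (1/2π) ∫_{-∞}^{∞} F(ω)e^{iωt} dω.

f(t) = 4 \left(1 - \frac{20 \left|{t}\right|}{3}\right) e^{- \frac{20 \left|{t}\right|}{3}}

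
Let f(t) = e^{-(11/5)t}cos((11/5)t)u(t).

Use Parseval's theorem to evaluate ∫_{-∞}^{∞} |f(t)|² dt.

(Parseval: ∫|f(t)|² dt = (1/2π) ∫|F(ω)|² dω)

∫|f(t)|² dt = \frac{15}{88}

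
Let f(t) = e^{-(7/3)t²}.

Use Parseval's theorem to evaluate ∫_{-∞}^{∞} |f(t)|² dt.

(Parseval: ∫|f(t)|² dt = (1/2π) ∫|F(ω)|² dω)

∫|f(t)|² dt = \frac{\sqrt{42} \sqrt{\pi}}{14}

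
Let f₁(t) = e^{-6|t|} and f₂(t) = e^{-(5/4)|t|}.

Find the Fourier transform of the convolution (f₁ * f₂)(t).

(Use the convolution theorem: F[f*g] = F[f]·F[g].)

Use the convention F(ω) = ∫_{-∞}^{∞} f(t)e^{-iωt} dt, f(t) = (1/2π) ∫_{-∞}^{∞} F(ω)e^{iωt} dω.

F[f₁*f₂](ω) = \frac{480}{\left(\omega^{2} + 36\right) \left(16 \omega^{2} + 25\right)}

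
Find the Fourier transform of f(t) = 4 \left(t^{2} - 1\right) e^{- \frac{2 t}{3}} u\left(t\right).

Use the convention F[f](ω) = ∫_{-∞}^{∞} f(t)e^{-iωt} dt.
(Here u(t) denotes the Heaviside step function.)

F(ω) = \frac{12 \left(54 i \omega - \left(3 i \omega + 2\right)^{3} + 36\right)}{\left(3 i \omega + 2\right)^{4}}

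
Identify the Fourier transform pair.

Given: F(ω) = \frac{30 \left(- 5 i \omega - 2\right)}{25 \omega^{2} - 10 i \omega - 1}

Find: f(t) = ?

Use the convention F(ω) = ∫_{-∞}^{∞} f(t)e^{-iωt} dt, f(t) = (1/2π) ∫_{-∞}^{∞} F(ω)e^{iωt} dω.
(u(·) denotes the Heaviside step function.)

f(t) = 6 \left(\frac{t}{5} + 1\right) e^{- \frac{t}{5}} u\left(t\right)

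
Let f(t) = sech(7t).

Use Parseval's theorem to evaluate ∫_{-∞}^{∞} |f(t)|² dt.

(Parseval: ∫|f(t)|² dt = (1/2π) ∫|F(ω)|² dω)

∫|f(t)|² dt = \frac{2}{7}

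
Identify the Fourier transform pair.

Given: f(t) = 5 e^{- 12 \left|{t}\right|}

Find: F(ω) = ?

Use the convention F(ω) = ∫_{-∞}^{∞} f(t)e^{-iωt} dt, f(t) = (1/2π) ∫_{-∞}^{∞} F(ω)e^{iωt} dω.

F(ω) = \frac{120}{\omega^{2} + 144}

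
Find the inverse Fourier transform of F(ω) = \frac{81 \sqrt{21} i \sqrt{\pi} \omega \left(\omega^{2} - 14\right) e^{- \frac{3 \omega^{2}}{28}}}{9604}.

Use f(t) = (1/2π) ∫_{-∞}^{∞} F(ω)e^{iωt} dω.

f(t) = 6 t^{3} e^{- \frac{7 t^{2}}{3}}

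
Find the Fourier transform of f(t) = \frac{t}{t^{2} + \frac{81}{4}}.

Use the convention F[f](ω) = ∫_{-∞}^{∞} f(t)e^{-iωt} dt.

F(ω) = - i \pi e^{- \frac{9 \left|{\omega}\right|}{2}} \operatorname{sign}{\left(\omega \right)}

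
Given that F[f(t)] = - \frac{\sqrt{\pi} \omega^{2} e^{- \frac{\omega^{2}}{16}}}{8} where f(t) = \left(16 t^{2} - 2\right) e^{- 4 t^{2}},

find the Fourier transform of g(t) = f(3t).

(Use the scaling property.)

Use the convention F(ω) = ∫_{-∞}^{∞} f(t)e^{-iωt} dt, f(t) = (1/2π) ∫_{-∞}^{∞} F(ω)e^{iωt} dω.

F[g](ω) = - \frac{\sqrt{\pi} \omega^{2} e^{- \frac{\omega^{2}}{144}}}{216}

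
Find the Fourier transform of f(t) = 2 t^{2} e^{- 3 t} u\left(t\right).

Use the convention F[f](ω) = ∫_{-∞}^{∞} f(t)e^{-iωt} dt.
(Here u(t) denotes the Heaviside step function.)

F(ω) = \frac{4}{\left(i \omega + 3\right)^{3}}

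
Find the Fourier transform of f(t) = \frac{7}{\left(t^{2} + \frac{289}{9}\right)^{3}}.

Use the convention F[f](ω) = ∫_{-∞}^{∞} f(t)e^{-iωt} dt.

F(ω) = \frac{189 \pi \left(289 \omega^{2} + 153 \left|{\omega}\right| + 27\right) e^{- \frac{17 \left|{\omega}\right|}{3}}}{11358856}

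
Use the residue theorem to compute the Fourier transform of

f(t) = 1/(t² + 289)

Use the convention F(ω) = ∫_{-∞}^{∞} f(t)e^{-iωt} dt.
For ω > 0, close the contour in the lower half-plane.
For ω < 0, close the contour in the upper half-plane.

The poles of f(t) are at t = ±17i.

Let g(z) = f(z)e^{-iωz}; for large |z| the factor e^{-iωz} decays in the lower half-plane when ω > 0 and in the upper half-plane when ω < 0.

Case ω > 0 (lower half-plane, clockwise contour ⇒ F(ω) = -2πi·ΣRes):
  Res_{z = - 17 i} g(z) = \frac{i e^{- 17 \omega}}{34}
  F(ω) = -2πi·ΣRes = \frac{\pi e^{- 17 \omega}}{17}

Case ω < 0 (upper half-plane, counterclockwise contour ⇒ F(ω) = +2πi·ΣRes):
  Res_{z = 17 i} g(z) = - \frac{i e^{17 \omega}}{34}
  F(ω) = 2πi·ΣRes = \frac{\pi e^{17 \omega}}{17}

Both cases combine into a single formula in |ω|:

F(ω) = \frac{\pi e^{- 17 \left|{\omega}\right|}}{17}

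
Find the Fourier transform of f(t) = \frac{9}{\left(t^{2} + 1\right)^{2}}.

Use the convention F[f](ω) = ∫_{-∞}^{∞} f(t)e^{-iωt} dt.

F(ω) = \frac{9 \pi \left(\left|{\omega}\right| + 1\right) e^{- \left|{\omega}\right|}}{2}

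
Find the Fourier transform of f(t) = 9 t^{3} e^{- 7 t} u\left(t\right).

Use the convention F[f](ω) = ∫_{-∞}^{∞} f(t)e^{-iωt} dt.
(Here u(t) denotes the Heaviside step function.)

F(ω) = \frac{54}{\left(i \omega + 7\right)^{4}}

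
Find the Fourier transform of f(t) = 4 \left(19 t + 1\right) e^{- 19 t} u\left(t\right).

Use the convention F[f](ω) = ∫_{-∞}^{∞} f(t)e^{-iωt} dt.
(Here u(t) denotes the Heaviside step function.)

F(ω) = \frac{4 \left(- i \omega - 38\right)}{\omega^{2} - 38 i \omega - 361}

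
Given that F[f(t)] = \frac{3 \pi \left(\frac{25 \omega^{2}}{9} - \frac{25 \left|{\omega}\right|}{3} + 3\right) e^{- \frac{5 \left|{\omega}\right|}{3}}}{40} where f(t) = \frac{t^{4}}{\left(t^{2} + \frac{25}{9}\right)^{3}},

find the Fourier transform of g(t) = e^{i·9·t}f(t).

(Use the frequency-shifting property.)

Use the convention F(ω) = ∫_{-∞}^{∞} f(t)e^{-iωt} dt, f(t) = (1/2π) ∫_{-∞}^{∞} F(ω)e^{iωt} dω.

F[g](ω) = \frac{\pi \left(25 \left(\omega - 9\right)^{2} - 75 \left|{\omega - 9}\right| + 27\right) e^{- \frac{5 \left|{\omega - 9}\right|}{3}}}{120}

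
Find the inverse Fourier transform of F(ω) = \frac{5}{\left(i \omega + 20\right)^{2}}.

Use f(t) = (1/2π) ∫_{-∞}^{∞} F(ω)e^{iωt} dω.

f(t) = 5 t e^{- 20 t} u\left(t\right)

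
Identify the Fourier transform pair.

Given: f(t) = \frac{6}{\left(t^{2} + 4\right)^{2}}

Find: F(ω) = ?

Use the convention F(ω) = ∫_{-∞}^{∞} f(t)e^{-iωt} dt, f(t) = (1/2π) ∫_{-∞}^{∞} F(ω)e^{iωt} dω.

F(ω) = \frac{3 \pi \left(2 \left|{\omega}\right| + 1\right) e^{- 2 \left|{\omega}\right|}}{8}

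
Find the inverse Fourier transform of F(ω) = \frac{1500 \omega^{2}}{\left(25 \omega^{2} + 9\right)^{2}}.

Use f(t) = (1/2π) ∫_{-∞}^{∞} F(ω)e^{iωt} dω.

f(t) = \left(1 - \frac{3 \left|{t}\right|}{5}\right) e^{- \frac{3 \left|{t}\right|}{5}}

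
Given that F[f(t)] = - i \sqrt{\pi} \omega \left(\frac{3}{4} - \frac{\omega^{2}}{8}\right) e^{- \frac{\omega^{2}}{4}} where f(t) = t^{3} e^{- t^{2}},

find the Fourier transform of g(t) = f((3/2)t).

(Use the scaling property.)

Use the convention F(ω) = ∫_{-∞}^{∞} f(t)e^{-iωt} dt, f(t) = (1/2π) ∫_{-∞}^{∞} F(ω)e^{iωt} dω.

F[g](ω) = \frac{i \sqrt{\pi} \omega \left(2 \omega^{2} - 27\right) e^{- \frac{\omega^{2}}{9}}}{81}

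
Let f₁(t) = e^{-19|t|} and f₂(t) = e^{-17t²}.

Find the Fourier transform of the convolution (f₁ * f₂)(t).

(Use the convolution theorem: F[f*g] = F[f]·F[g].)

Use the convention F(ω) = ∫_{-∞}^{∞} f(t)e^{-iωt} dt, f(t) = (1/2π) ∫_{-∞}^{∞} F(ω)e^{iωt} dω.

F[f₁*f₂](ω) = \frac{38 \sqrt{17} \sqrt{\pi} e^{- \frac{\omega^{2}}{68}}}{17 \left(\omega^{2} + 361\right)}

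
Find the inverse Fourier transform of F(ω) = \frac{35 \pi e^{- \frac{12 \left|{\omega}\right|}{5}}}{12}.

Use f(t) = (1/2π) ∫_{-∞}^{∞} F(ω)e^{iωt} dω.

f(t) = \frac{7}{t^{2} + \frac{144}{25}}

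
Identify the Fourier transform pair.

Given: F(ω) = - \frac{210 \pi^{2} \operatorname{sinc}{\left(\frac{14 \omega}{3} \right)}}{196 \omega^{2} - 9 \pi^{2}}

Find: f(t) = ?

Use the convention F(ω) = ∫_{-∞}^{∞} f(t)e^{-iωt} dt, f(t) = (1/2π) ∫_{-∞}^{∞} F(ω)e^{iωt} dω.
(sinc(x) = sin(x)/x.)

f(t) = 5 \left(\begin{cases} \cos^{2}{\left(\frac{3 \pi t}{28} \right)} & \text{for}\: \left|{t}\right| < \frac{14}{3} \\0 & \text{otherwise} \end{cases}\right)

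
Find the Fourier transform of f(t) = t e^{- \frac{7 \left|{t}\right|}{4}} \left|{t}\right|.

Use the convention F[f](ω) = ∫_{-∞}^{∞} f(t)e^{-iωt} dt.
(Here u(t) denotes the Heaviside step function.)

F(ω) = \frac{1024 i \omega \left(16 \omega^{2} - 147\right)}{\left(16 \omega^{2} + 49\right)^{3}}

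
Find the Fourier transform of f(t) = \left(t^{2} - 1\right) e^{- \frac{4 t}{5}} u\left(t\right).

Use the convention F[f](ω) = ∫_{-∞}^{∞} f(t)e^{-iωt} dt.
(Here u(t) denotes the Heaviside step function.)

F(ω) = \frac{5 \left(250 i \omega - \left(5 i \omega + 4\right)^{3} + 200\right)}{\left(5 i \omega + 4\right)^{4}}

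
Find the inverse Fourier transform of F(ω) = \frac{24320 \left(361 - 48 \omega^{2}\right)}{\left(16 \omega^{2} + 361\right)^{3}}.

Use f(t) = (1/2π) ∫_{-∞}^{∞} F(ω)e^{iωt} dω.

f(t) = 5 t^{2} e^{- \frac{19 \left|{t}\right|}{4}}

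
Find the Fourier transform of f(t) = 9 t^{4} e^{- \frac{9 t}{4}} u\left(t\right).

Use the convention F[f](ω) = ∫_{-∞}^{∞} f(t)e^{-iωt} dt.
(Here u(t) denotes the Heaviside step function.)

F(ω) = \frac{221184}{\left(4 i \omega + 9\right)^{5}}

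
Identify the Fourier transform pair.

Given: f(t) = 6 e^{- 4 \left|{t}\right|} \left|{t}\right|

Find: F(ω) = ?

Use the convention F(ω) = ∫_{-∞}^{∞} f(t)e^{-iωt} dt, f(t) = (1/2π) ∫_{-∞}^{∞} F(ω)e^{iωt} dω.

F(ω) = \frac{12 \left(16 - \omega^{2}\right)}{\left(\omega^{2} + 16\right)^{2}}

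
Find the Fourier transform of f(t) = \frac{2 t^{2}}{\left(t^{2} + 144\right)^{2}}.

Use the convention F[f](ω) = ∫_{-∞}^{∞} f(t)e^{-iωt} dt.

F(ω) = \frac{\pi \left(1 - 12 \left|{\omega}\right|\right) e^{- 12 \left|{\omega}\right|}}{12}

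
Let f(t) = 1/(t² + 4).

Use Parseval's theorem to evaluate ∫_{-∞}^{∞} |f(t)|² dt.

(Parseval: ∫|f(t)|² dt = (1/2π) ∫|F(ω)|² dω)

∫|f(t)|² dt = \frac{\pi}{16}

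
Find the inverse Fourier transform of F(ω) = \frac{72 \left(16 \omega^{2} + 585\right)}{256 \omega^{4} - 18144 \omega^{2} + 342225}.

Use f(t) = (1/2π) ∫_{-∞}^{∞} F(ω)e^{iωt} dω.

f(t) = 3 e^{- \frac{3 \left|{t}\right|}{4}} \cos{\left(6 \left|{t}\right| \right)}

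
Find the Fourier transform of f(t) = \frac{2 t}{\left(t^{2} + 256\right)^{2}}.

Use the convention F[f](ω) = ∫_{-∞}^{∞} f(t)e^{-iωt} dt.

F(ω) = - \frac{i \pi \omega e^{- 16 \left|{\omega}\right|}}{16}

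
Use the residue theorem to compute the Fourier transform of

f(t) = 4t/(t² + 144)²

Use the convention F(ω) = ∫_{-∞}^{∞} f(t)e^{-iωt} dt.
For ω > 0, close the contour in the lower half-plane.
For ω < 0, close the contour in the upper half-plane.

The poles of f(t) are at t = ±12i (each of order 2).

Let g(z) = f(z)e^{-iωz}; for large |z| the factor e^{-iωz} decays in the lower half-plane when ω > 0 and in the upper half-plane when ω < 0.

Case ω > 0 (lower half-plane, clockwise contour ⇒ F(ω) = -2πi·ΣRes):
  Res_{z = - 12 i} g(z) = \frac{\omega e^{- 12 \omega}}{12} (pole of order 2)
  F(ω) = -2πi·ΣRes = - \frac{i \pi \omega e^{- 12 \omega}}{6}

Case ω < 0 (upper half-plane, counterclockwise contour ⇒ F(ω) = +2πi·ΣRes):
  Res_{z = 12 i} g(z) = - \frac{\omega e^{12 \omega}}{12} (pole of order 2)
  F(ω) = 2πi·ΣRes = - \frac{i \pi \omega e^{12 \omega}}{6}

Both cases combine into a single formula in |ω|:

F(ω) = - \frac{i \pi \omega e^{- 12 \left|{\omega}\right|}}{6}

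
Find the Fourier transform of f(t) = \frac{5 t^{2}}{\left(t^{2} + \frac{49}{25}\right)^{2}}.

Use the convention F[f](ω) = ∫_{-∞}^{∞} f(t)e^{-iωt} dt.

F(ω) = \frac{5 \pi \left(5 - 7 \left|{\omega}\right|\right) e^{- \frac{7 \left|{\omega}\right|}{5}}}{14}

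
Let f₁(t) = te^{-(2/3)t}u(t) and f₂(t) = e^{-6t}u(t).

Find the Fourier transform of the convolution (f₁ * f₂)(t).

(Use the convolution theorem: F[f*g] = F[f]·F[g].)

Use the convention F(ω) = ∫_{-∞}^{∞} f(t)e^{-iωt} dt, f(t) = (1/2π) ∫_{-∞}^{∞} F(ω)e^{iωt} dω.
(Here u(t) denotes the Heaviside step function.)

F[f₁*f₂](ω) = \frac{9}{\left(i \omega + 6\right) \left(3 i \omega + 2\right)^{2}}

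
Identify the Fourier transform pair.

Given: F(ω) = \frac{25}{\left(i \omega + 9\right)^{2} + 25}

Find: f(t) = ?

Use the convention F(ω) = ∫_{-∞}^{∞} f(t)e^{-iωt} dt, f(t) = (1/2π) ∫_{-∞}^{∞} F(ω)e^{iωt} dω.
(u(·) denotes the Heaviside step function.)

f(t) = 5 e^{- 9 t} \sin{\left(5 t \right)} u\left(t\right)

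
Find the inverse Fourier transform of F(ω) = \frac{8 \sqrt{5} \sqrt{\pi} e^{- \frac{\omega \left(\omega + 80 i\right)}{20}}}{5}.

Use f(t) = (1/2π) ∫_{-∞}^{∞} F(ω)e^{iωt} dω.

f(t) = 8 e^{- 5 \left(t - 4\right)^{2}}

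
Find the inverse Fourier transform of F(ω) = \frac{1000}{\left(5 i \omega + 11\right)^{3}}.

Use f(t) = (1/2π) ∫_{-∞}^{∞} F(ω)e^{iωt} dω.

f(t) = 4 t^{2} e^{- \frac{11 t}{5}} u\left(t\right)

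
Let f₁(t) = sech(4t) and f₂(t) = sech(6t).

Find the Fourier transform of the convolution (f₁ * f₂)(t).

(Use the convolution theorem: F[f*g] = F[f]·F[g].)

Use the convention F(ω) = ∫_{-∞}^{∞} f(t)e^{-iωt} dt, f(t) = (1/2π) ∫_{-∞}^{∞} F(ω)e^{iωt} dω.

F[f₁*f₂](ω) = \frac{\pi^{2}}{24 \cosh{\left(\frac{\pi \omega}{12} \right)} \cosh{\left(\frac{\pi \omega}{8} \right)}}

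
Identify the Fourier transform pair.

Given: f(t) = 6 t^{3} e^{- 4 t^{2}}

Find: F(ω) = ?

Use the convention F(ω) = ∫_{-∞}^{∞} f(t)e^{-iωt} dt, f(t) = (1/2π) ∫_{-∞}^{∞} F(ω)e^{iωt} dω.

F(ω) = \frac{3 i \sqrt{\pi} \omega \left(\omega^{2} - 24\right) e^{- \frac{\omega^{2}}{16}}}{512}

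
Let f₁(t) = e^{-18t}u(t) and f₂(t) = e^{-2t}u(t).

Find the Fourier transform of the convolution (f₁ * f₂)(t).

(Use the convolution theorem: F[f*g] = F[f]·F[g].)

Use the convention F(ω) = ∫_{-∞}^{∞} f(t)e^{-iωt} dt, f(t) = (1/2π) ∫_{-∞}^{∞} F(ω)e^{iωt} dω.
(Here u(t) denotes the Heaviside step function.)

F[f₁*f₂](ω) = \frac{1}{\left(i \omega + 2\right) \left(i \omega + 18\right)}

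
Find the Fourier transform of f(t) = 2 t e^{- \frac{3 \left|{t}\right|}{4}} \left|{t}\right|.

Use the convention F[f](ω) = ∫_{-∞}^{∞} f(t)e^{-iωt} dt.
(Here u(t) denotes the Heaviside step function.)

F(ω) = \frac{2048 i \omega \left(16 \omega^{2} - 27\right)}{\left(16 \omega^{2} + 9\right)^{3}}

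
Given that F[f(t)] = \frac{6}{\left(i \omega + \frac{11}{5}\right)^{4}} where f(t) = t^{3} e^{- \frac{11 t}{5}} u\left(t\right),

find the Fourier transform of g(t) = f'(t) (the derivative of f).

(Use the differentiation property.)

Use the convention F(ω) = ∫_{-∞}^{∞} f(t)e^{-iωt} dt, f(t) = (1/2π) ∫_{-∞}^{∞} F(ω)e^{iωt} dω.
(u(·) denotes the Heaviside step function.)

F[g](ω) = \frac{3750 i \omega}{\left(5 i \omega + 11\right)^{4}}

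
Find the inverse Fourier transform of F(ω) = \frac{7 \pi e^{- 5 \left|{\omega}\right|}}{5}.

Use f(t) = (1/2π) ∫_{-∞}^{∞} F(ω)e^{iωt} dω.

f(t) = \frac{7}{t^{2} + 25}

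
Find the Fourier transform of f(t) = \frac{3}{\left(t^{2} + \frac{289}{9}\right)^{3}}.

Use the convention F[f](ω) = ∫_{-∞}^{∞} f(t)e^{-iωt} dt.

F(ω) = \frac{81 \pi \left(289 \omega^{2} + 153 \left|{\omega}\right| + 27\right) e^{- \frac{17 \left|{\omega}\right|}{3}}}{11358856}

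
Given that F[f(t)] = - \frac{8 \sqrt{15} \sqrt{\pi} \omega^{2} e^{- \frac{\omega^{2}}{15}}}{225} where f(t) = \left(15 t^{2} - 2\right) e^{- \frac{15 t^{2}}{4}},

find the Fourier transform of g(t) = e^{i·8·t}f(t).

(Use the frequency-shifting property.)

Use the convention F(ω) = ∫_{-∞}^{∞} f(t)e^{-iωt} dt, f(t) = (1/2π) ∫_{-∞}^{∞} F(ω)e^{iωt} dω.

F[g](ω) = - \frac{8 \sqrt{15} \sqrt{\pi} \left(\omega - 8\right)^{2} e^{- \frac{\left(\omega - 8\right)^{2}}{15}}}{225}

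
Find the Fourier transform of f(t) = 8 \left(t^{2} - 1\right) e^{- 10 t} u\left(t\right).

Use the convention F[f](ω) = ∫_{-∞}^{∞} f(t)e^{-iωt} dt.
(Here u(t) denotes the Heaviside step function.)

F(ω) = \frac{8 \left(2 i \omega - \left(i \omega + 10\right)^{3} + 20\right)}{\left(i \omega + 10\right)^{4}}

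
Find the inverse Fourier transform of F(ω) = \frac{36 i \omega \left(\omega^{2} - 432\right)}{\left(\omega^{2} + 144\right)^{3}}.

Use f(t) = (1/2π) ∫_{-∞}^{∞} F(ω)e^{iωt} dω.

f(t) = 9 t e^{- 12 \left|{t}\right|} \left|{t}\right|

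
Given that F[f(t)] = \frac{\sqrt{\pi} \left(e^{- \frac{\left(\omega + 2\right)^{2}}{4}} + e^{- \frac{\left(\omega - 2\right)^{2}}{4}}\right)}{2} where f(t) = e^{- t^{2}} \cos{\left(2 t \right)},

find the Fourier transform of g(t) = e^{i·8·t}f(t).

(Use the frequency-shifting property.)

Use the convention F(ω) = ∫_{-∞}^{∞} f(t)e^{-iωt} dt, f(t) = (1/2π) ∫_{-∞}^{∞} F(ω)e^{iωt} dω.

F[g](ω) = \frac{\sqrt{\pi} \left(e^{2 \omega} + e^{16}\right) e^{- \frac{\omega^{2}}{4} + 3 \omega - 25}}{2}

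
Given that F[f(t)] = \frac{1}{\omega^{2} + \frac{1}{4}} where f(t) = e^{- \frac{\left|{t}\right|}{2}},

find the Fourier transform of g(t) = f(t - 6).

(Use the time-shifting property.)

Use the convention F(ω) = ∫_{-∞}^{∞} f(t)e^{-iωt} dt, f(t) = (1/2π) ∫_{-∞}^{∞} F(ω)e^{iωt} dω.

F[g](ω) = \frac{4 e^{- 6 i \omega}}{4 \omega^{2} + 1}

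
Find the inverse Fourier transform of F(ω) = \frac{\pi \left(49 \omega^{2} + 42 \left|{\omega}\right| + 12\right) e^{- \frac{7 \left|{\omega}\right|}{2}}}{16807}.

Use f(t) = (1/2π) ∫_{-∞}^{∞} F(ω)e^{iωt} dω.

f(t) = \frac{1}{\left(t^{2} + \frac{49}{4}\right)^{3}}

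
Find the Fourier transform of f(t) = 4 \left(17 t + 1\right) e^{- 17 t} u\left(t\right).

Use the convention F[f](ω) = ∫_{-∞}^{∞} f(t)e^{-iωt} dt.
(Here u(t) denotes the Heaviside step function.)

F(ω) = \frac{4 \left(- i \omega - 34\right)}{\omega^{2} - 34 i \omega - 289}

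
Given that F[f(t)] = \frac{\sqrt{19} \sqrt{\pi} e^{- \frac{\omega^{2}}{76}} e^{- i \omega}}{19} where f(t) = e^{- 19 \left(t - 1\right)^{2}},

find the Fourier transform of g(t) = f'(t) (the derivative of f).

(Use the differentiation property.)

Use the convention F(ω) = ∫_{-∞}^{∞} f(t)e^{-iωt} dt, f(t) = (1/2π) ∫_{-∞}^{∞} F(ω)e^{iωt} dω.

F[g](ω) = \frac{\sqrt{19} i \sqrt{\pi} \omega e^{- \omega \left(\frac{\omega}{76} + i\right)}}{19}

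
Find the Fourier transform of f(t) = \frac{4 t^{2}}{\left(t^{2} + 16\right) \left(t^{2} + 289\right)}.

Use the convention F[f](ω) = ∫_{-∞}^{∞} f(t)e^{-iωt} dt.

F(ω) = \frac{4 \pi \left(17 - 4 e^{13 \left|{\omega}\right|}\right) e^{- 17 \left|{\omega}\right|}}{273}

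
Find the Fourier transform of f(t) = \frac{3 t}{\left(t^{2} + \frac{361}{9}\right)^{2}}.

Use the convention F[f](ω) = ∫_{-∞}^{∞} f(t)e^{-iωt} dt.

F(ω) = - \frac{9 i \pi \omega e^{- \frac{19 \left|{\omega}\right|}{3}}}{38}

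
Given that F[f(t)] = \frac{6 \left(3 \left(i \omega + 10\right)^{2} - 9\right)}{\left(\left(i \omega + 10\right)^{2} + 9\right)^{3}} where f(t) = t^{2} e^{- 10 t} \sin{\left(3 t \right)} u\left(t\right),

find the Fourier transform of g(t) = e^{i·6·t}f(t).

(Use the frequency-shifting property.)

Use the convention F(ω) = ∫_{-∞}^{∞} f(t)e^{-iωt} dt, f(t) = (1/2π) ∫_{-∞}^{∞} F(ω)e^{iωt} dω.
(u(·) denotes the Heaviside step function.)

F[g](ω) = \frac{18 \left(\left(i \left(\omega - 6\right) + 10\right)^{2} - 3\right)}{\left(\left(i \left(\omega - 6\right) + 10\right)^{2} + 9\right)^{3}}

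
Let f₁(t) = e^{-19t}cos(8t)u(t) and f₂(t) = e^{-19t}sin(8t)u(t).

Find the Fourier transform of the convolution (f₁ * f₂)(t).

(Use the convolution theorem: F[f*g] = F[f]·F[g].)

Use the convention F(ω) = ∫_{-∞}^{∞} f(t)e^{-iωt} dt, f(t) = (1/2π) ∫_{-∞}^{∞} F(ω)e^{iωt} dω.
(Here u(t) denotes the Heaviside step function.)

F[f₁*f₂](ω) = \frac{8 \left(i \omega + 19\right)}{\left(\left(i \omega + 19\right)^{2} + 64\right)^{2}}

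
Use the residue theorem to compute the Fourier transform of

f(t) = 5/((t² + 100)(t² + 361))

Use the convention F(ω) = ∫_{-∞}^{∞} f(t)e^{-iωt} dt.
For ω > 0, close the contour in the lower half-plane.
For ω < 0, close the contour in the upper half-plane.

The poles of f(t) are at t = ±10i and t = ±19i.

Let g(z) = f(z)e^{-iωz}; for large |z| the factor e^{-iωz} decays in the lower half-plane when ω > 0 and in the upper half-plane when ω < 0.

Case ω > 0 (lower half-plane, clockwise contour ⇒ F(ω) = -2πi·ΣRes):
  Res_{z = - 10 i} g(z) = \frac{i e^{- 10 \omega}}{1044}
  Res_{z = - 19 i} g(z) = - \frac{5 i e^{- 19 \omega}}{9918}
  F(ω) = -2πi·ΣRes = \frac{\pi \left(19 e^{9 \omega} - 10\right) e^{- 19 \omega}}{9918}

Case ω < 0 (upper half-plane, counterclockwise contour ⇒ F(ω) = +2πi·ΣRes):
  Res_{z = 10 i} g(z) = - \frac{i e^{10 \omega}}{1044}
  Res_{z = 19 i} g(z) = \frac{5 i e^{19 \omega}}{9918}
  F(ω) = 2πi·ΣRes = \frac{\pi \left(19 - 10 e^{9 \omega}\right) e^{10 \omega}}{9918}

Both cases combine into a single formula in |ω|:

F(ω) = \frac{\pi \left(19 e^{9 \left|{\omega}\right|} - 10\right) e^{- 19 \left|{\omega}\right|}}{9918}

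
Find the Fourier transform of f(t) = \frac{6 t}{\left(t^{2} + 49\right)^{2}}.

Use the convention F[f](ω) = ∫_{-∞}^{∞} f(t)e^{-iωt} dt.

F(ω) = - \frac{3 i \pi \omega e^{- 7 \left|{\omega}\right|}}{7}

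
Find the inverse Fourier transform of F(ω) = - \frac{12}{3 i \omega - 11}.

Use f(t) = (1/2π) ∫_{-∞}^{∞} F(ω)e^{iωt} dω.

f(t) = 4 e^{\frac{11 t}{3}} u\left(- t\right)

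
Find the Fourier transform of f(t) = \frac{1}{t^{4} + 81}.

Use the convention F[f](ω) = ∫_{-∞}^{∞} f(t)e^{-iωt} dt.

F(ω) = \frac{\pi e^{- \frac{3 \sqrt{2} \left|{\omega}\right|}{2}} \sin{\left(\frac{3 \sqrt{2} \left|{\omega}\right|}{2} + \frac{\pi}{4} \right)}}{27}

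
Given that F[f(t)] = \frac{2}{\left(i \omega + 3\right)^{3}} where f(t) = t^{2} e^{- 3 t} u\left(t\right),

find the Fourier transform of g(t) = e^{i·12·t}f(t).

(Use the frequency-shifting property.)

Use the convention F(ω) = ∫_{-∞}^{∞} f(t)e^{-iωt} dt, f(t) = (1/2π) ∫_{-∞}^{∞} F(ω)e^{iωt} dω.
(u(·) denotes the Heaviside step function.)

F[g](ω) = \frac{2}{\left(i \left(\omega - 12\right) + 3\right)^{3}}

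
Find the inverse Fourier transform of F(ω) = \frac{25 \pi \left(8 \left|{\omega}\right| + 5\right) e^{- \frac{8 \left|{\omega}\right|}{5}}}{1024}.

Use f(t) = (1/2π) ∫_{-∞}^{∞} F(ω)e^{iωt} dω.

f(t) = \frac{1}{\left(t^{2} + \frac{64}{25}\right)^{2}}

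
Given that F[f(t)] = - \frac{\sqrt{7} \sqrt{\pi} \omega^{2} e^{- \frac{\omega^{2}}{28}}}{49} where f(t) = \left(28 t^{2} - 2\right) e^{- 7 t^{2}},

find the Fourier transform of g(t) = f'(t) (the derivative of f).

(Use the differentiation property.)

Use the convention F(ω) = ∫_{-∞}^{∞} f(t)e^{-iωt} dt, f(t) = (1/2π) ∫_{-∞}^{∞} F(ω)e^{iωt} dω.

F[g](ω) = - \frac{\sqrt{7} i \sqrt{\pi} \omega^{3} e^{- \frac{\omega^{2}}{28}}}{49}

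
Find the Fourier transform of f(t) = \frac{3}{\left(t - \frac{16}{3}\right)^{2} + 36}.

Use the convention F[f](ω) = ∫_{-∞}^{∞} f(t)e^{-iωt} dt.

F(ω) = \frac{\pi e^{- \frac{16 i \omega}{3} - 6 \left|{\omega}\right|}}{2}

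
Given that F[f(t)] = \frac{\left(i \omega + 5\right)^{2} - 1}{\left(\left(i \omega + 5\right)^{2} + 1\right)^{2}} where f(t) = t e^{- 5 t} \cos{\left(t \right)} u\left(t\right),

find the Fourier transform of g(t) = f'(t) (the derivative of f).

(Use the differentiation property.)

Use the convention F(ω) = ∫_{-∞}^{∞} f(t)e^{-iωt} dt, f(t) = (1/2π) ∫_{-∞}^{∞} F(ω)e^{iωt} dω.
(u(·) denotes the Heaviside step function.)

F[g](ω) = \frac{i \omega \left(\left(i \omega + 5\right)^{2} - 1\right)}{\left(\left(i \omega + 5\right)^{2} + 1\right)^{2}}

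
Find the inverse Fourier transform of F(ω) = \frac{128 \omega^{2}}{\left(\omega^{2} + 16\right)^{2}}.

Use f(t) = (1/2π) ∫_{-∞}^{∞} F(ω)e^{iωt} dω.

f(t) = 8 \left(1 - 4 \left|{t}\right|\right) e^{- 4 \left|{t}\right|}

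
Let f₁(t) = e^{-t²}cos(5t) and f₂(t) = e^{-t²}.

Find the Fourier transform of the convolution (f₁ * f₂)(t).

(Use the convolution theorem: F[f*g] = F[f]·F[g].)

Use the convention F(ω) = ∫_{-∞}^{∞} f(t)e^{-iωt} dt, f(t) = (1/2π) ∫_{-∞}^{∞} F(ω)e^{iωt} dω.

F[f₁*f₂](ω) = \frac{\pi \left(e^{5 \omega} + 1\right) e^{- \frac{\omega^{2}}{2} - \frac{5 \omega}{2} - \frac{25}{4}}}{2}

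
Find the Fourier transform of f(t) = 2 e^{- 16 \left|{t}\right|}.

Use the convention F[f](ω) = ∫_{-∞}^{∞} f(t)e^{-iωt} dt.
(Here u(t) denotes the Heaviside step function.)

F(ω) = \frac{64}{\omega^{2} + 256}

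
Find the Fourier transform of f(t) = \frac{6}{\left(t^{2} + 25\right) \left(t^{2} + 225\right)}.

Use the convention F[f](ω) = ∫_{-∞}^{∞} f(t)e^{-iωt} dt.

F(ω) = \frac{\pi \left(3 e^{10 \left|{\omega}\right|} - 1\right) e^{- 15 \left|{\omega}\right|}}{500}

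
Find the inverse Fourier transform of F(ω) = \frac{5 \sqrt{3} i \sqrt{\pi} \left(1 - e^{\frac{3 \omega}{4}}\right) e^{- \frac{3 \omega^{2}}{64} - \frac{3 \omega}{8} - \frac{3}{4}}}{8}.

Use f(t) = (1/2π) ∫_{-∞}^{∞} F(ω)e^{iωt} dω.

f(t) = 5 e^{- \frac{16 t^{2}}{3}} \sin{\left(4 t \right)}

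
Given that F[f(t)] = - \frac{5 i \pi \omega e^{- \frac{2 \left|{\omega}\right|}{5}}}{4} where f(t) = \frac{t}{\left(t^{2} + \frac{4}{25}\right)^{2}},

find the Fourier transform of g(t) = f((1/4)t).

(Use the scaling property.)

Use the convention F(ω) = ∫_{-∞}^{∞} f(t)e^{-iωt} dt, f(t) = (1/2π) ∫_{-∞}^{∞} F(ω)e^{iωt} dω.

F[g](ω) = - 20 i \pi \omega e^{- \frac{8 \left|{\omega}\right|}{5}}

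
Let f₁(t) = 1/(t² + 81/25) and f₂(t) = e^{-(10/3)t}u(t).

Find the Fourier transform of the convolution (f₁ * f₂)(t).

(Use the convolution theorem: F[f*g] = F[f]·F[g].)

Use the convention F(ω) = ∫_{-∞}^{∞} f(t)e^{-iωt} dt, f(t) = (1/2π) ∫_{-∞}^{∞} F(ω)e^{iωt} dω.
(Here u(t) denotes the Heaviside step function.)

F[f₁*f₂](ω) = \frac{5 \pi e^{- \frac{9 \left|{\omega}\right|}{5}}}{3 \left(3 i \omega + 10\right)}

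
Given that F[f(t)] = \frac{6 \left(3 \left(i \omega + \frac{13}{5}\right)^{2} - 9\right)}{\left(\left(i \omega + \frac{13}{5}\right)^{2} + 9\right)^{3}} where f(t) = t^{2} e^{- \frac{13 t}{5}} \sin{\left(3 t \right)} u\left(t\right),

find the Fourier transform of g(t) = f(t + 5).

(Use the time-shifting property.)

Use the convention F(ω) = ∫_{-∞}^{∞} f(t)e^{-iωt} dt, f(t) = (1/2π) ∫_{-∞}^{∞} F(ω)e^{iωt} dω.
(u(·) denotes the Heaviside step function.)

F[g](ω) = \frac{11250 \left(\left(5 i \omega + 13\right)^{2} - 75\right) e^{5 i \omega}}{\left(\left(5 i \omega + 13\right)^{2} + 225\right)^{3}}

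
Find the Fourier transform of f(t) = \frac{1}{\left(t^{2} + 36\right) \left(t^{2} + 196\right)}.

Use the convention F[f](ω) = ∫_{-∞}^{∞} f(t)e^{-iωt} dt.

F(ω) = \frac{\pi \left(7 e^{8 \left|{\omega}\right|} - 3\right) e^{- 14 \left|{\omega}\right|}}{6720}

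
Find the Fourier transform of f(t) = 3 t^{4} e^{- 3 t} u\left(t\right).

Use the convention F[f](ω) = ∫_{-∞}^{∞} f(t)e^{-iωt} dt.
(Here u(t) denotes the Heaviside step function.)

F(ω) = \frac{72}{\left(i \omega + 3\right)^{5}}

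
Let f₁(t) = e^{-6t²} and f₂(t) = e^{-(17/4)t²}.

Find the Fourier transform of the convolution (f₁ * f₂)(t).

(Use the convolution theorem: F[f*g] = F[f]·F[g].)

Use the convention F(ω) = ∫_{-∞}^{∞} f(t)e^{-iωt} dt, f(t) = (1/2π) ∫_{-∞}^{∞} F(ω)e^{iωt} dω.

F[f₁*f₂](ω) = \frac{\sqrt{102} \pi e^{- \frac{41 \omega^{2}}{408}}}{51}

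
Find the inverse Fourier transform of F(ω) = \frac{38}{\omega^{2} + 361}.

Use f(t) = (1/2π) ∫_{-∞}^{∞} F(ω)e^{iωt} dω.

f(t) = e^{- 19 \left|{t}\right|}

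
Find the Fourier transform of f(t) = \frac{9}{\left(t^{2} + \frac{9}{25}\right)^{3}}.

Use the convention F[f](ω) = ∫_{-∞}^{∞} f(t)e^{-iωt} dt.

F(ω) = \frac{125 \pi \left(3 \omega^{2} + 15 \left|{\omega}\right| + 25\right) e^{- \frac{3 \left|{\omega}\right|}{5}}}{72}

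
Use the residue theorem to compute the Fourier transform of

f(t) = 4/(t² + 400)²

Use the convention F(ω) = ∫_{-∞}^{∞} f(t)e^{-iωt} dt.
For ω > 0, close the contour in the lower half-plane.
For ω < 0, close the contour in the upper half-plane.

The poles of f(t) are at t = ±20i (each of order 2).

Let g(z) = f(z)e^{-iωz}; for large |z| the factor e^{-iωz} decays in the lower half-plane when ω > 0 and in the upper half-plane when ω < 0.

Case ω > 0 (lower half-plane, clockwise contour ⇒ F(ω) = -2πi·ΣRes):
  Res_{z = - 20 i} g(z) = \frac{i \left(20 \omega + 1\right) e^{- 20 \omega}}{8000} (pole of order 2)
  F(ω) = -2πi·ΣRes = \frac{\pi \left(20 \omega + 1\right) e^{- 20 \omega}}{4000}

Case ω < 0 (upper half-plane, counterclockwise contour ⇒ F(ω) = +2πi·ΣRes):
  Res_{z = 20 i} g(z) = \frac{i \left(20 \omega - 1\right) e^{20 \omega}}{8000} (pole of order 2)
  F(ω) = 2πi·ΣRes = \frac{\pi \left(1 - 20 \omega\right) e^{20 \omega}}{4000}

Both cases combine into a single formula in |ω|:

F(ω) = \frac{\pi \left(20 \left|{\omega}\right| + 1\right) e^{- 20 \left|{\omega}\right|}}{4000}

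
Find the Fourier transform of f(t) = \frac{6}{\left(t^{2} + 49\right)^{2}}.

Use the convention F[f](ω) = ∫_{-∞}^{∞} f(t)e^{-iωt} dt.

F(ω) = \frac{3 \pi \left(7 \left|{\omega}\right| + 1\right) e^{- 7 \left|{\omega}\right|}}{343}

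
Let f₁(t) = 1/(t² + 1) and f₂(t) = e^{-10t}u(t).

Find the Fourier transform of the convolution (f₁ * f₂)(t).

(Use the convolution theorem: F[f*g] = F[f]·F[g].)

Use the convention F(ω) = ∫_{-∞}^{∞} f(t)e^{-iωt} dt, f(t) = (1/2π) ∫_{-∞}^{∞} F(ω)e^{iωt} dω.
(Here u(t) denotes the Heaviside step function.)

F[f₁*f₂](ω) = \frac{\pi e^{- \left|{\omega}\right|}}{i \omega + 10}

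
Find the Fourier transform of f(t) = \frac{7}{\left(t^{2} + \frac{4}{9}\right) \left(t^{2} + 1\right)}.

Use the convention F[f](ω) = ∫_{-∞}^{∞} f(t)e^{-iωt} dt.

F(ω) = - \frac{63 \pi e^{- \left|{\omega}\right|}}{5} + \frac{189 \pi e^{- \frac{2 \left|{\omega}\right|}{3}}}{10}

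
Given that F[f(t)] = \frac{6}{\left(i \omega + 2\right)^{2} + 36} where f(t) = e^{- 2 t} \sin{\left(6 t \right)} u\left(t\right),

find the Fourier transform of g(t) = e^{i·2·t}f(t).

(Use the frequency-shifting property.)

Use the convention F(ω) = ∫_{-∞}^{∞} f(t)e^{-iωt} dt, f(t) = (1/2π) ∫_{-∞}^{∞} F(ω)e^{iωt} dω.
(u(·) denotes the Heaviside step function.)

F[g](ω) = \frac{6}{\left(i \left(\omega - 2\right) + 2\right)^{2} + 36}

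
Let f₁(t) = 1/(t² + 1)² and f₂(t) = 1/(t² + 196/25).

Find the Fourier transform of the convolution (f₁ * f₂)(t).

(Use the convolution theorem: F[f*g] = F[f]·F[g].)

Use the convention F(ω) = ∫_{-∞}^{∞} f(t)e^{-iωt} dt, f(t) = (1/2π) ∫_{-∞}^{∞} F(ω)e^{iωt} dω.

F[f₁*f₂](ω) = \frac{5 \pi^{2} \left(\left|{\omega}\right| + 1\right) e^{- \frac{19 \left|{\omega}\right|}{5}}}{28}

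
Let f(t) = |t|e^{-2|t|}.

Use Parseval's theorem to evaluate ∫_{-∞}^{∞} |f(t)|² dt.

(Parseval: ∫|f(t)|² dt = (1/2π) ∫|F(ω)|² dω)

∫|f(t)|² dt = \frac{1}{16}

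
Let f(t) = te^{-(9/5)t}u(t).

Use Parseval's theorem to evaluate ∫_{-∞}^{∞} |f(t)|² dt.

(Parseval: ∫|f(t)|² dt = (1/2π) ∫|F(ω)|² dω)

∫|f(t)|² dt = \frac{125}{2916}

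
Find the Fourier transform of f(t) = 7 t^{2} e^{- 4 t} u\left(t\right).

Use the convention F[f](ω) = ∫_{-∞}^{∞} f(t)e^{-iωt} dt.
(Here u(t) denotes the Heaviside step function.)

F(ω) = \frac{14}{\left(i \omega + 4\right)^{3}}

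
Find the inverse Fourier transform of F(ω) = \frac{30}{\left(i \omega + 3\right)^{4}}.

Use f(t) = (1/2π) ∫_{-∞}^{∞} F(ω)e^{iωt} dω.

f(t) = 5 t^{3} e^{- 3 t} u\left(t\right)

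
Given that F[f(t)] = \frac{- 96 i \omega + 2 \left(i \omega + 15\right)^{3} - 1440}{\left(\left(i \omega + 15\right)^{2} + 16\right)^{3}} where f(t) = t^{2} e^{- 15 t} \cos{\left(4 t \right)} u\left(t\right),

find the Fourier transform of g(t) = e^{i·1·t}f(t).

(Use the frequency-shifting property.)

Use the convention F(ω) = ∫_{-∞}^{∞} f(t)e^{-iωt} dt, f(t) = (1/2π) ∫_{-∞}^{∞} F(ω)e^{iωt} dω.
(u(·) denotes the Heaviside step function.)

F[g](ω) = \frac{2 \left(48 i \left(1 - \omega\right) + \left(i \left(\omega - 1\right) + 15\right)^{3} - 720\right)}{\left(\left(i \left(\omega - 1\right) + 15\right)^{2} + 16\right)^{3}}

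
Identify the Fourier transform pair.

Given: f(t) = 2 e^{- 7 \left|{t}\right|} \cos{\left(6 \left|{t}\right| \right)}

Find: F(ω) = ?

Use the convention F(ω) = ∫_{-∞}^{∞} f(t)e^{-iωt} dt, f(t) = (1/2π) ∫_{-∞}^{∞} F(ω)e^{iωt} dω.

F(ω) = \frac{28 \left(\omega^{2} + 85\right)}{\omega^{4} + 26 \omega^{2} + 7225}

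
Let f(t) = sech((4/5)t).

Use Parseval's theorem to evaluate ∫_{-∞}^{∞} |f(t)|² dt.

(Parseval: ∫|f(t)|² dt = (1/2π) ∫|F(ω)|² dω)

∫|f(t)|² dt = \frac{5}{2}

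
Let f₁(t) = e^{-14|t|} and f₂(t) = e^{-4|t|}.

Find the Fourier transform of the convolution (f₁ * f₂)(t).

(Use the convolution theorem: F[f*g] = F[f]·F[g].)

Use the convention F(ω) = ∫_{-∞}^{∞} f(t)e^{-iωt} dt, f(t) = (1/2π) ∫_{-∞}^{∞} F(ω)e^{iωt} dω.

F[f₁*f₂](ω) = \frac{224}{\left(\omega^{2} + 16\right) \left(\omega^{2} + 196\right)}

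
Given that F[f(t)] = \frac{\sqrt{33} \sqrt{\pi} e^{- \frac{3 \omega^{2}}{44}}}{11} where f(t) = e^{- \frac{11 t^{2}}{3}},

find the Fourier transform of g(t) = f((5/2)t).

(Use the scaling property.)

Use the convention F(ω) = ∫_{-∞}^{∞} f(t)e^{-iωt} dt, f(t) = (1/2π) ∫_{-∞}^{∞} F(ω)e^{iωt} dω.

F[g](ω) = \frac{2 \sqrt{33} \sqrt{\pi} e^{- \frac{3 \omega^{2}}{275}}}{55}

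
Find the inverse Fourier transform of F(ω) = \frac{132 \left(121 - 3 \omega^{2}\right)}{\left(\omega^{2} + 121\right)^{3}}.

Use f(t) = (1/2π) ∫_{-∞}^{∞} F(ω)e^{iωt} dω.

f(t) = 3 t^{2} e^{- 11 \left|{t}\right|}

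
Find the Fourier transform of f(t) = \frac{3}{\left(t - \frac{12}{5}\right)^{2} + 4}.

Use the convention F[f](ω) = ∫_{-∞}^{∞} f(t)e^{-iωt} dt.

F(ω) = \frac{3 \pi e^{- \frac{12 i \omega}{5} - 2 \left|{\omega}\right|}}{2}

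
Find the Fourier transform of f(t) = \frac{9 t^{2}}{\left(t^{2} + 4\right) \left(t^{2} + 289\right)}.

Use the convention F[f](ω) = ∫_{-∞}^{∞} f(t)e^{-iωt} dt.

F(ω) = \frac{3 \pi \left(17 - 2 e^{15 \left|{\omega}\right|}\right) e^{- 17 \left|{\omega}\right|}}{95}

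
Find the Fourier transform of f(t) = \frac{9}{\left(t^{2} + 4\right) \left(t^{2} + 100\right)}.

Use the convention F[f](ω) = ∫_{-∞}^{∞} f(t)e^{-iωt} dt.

F(ω) = \frac{3 \pi \left(5 e^{8 \left|{\omega}\right|} - 1\right) e^{- 10 \left|{\omega}\right|}}{320}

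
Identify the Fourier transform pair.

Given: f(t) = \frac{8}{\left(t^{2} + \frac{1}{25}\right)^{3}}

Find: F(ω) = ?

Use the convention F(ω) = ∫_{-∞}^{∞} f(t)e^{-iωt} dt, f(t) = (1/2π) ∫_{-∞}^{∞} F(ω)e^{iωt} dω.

F(ω) = 125 \pi \left(\omega^{2} + 15 \left|{\omega}\right| + 75\right) e^{- \frac{\left|{\omega}\right|}{5}}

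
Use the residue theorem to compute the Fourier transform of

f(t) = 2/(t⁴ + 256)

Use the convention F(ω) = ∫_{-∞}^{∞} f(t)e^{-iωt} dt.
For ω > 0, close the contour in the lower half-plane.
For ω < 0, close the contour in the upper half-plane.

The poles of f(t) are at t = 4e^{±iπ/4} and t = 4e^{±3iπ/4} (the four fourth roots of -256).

Let g(z) = f(z)e^{-iωz}; for large |z| the factor e^{-iωz} decays in the lower half-plane when ω > 0 and in the upper half-plane when ω < 0.

Case ω > 0 (lower half-plane, clockwise contour ⇒ F(ω) = -2πi·ΣRes):
  Res_{z = - 2 \sqrt{2} - 2 \sqrt{2} i} g(z) = \frac{\sqrt{2} i \left(1 - i\right) e^{2 \sqrt{2} \omega \left(-1 + i\right)}}{256}
  Res_{z = 2 \sqrt{2} - 2 \sqrt{2} i} g(z) = \frac{\sqrt{2} i \left(1 + i\right) e^{- 2 \sqrt{2} \omega \left(1 + i\right)}}{256}
  F(ω) = -2πi·ΣRes = \frac{\sqrt{2} \pi \left(1 - i\right) \left(e^{4 \sqrt{2} i \omega} + i\right) e^{- 2 \sqrt{2} \omega \left(1 + i\right)}}{128} = \frac{\pi e^{- 2 \sqrt{2} \omega} \sin{\left(2 \sqrt{2} \omega + \frac{\pi}{4} \right)}}{32}

Case ω < 0 (upper half-plane, counterclockwise contour ⇒ F(ω) = +2πi·ΣRes):
  Res_{z = 2 \sqrt{2} + 2 \sqrt{2} i} g(z) = \frac{\sqrt{2} i \left(-1 + i\right) e^{2 \sqrt{2} \omega \left(1 - i\right)}}{256}
  Res_{z = - 2 \sqrt{2} + 2 \sqrt{2} i} g(z) = \frac{\sqrt{2} \left(1 - i\right) e^{2 \sqrt{2} \omega \left(1 + i\right)}}{256}
  F(ω) = 2πi·ΣRes = - \frac{\sqrt{2} i \pi \left(i \left(1 - i\right) e^{2 \sqrt{2} \omega \left(1 - i\right)} - \left(1 - i\right) e^{2 \sqrt{2} \omega \left(1 + i\right)}\right)}{128} = \frac{\pi e^{2 \sqrt{2} \omega} \cos{\left(2 \sqrt{2} \omega + \frac{\pi}{4} \right)}}{32}

Both cases combine into a single formula in |ω|:

F(ω) = \frac{\pi e^{- 2 \sqrt{2} \left|{\omega}\right|} \sin{\left(2 \sqrt{2} \left|{\omega}\right| + \frac{\pi}{4} \right)}}{32}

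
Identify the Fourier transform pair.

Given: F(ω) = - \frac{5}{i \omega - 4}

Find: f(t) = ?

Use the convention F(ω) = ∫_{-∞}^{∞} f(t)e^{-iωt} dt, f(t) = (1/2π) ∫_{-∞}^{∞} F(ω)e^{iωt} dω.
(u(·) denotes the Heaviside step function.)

f(t) = 5 e^{4 t} u\left(- t\right)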